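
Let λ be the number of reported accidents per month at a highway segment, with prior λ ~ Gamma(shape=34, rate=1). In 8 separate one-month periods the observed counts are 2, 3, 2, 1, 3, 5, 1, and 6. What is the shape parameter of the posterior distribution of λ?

Total count: 2 + 3 + 2 + 1 + 3 + 5 + 1 + 6 = 23.
Total exposure: 8 months.
By Gamma–Poisson conjugacy, the posterior is Gamma(α + Σx, β + Σt) = Gamma(34 + 23, 1 + 8) = Gamma(57, 9).

57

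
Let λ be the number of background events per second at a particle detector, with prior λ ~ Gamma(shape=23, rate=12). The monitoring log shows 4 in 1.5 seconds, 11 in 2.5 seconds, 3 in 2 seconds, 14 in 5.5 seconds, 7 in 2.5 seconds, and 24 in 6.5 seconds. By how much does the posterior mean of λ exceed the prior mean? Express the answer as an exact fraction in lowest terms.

569/780

Total count: 4 + 11 + 3 + 14 + 7 + 24 = 63.
Total exposure: 1.5 + 2.5 + 2 + 5.5 + 2.5 + 6.5 = 20.5 seconds.
The Gamma prior is conjugate for the Poisson rate, so λ | data ~ Gamma(23+63, 12+20.5) = Gamma(86, 65/2).
Posterior mean = 86/(65/2) = 172/65; prior mean = 23/12 = 23/12. Difference = 172/65 − 23/12 = 569/780.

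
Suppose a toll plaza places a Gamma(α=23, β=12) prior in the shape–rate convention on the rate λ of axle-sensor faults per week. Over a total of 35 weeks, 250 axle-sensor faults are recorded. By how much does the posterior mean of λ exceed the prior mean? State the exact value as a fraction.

Total count 250 over total exposure 35 weeks.
Conjugate update: add total count to the shape and total exposure to the rate, giving Gamma(273, 47).
Posterior mean = 273/47 = 273/47; prior mean = 23/12 = 23/12. Difference = 273/47 − 23/12 = 2195/564.

2195/564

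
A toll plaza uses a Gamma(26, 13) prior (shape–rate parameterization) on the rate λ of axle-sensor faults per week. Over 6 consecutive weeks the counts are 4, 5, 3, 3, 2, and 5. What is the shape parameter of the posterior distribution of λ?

Total count: 4 + 5 + 3 + 3 + 2 + 5 = 22.
Total exposure: 6 weeks.
Posterior: α' = 26 + 22 = 48, β' = 13 + 6 = 19.

48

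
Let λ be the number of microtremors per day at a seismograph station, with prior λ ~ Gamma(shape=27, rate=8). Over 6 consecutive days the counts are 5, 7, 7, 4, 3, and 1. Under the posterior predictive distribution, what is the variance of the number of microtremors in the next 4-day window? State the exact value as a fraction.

972/49

Total count: 5 + 7 + 7 + 4 + 3 + 1 = 27.
Total exposure: 6 days.
Conjugate update: add total count to the shape and total exposure to the rate, giving Gamma(54, 14).
The posterior predictive for a window of length T is Negative Binomial with variance T·α'·(β'+T)/β'² = 4·54·18/196 = 972/49.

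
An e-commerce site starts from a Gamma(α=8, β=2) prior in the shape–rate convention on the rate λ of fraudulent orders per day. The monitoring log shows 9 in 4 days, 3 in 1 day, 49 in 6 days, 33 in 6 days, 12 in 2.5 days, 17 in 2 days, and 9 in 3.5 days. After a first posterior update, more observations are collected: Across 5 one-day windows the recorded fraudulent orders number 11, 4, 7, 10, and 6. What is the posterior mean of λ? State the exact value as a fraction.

89/16

Total count: 9 + 3 + 49 + 33 + 12 + 17 + 9 = 132.
Total exposure: 4 + 1 + 6 + 6 + 2.5 + 2 + 3.5 = 25 days.
After the first batch: Gamma(8 + 132, 2 + 25) = Gamma(140, 27).
Total count: 11 + 4 + 7 + 10 + 6 = 38.
Total exposure: 5 days.
After the second batch: Gamma(140 + 38, 27 + 5) = Gamma(178, 32).
Posterior mean = α'/β' = 178/32 = 89/16.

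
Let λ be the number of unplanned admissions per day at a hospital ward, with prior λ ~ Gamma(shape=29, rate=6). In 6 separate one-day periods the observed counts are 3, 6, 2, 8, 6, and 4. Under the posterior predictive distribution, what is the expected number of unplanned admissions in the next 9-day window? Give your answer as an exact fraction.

Total count: 3 + 6 + 2 + 8 + 6 + 4 = 29.
Total exposure: 6 days.
Posterior: α' = 29 + 29 = 58, β' = 6 + 6 = 12.
Predictive mean over a 9-day window = T·E[λ|data] = 9·58/12 = 87/2.

87/2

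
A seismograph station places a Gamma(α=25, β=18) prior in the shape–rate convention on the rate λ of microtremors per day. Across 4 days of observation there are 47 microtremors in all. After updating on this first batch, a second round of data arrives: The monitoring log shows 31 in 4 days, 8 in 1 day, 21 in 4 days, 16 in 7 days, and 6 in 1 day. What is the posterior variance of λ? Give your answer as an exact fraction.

Total count 47 over total exposure 4 days.
After the first batch: Gamma(25 + 47, 18 + 4) = Gamma(72, 22).
Total count: 31 + 8 + 21 + 16 + 6 = 82.
Total exposure: 4 + 1 + 4 + 7 + 1 = 17 days.
After the second batch: Gamma(72 + 82, 22 + 17) = Gamma(154, 39).
Posterior variance = α'/β'² = 154/1521.

154/1521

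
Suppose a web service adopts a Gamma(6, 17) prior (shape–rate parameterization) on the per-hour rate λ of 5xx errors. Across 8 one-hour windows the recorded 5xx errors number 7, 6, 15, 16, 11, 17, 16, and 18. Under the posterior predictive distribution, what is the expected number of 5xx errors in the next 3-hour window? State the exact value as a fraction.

Total count: 7 + 6 + 15 + 16 + 11 + 17 + 16 + 18 = 106.
Total exposure: 8 hours.
The Gamma prior is conjugate for the Poisson rate, so λ | data ~ Gamma(6+106, 17+8) = Gamma(112, 25).
Predictive mean over a 3-hour window = T·E[λ|data] = 3·112/25 = 336/25.

336/25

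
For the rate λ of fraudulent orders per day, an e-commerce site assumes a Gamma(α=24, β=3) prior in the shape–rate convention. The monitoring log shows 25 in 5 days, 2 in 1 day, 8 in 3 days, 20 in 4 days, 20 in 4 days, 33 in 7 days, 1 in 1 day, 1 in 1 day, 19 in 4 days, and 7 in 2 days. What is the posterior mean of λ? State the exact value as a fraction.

Total count: 25 + 2 + 8 + 20 + 20 + 33 + 1 + 1 + 19 + 7 = 136.
Total exposure: 5 + 1 + 3 + 4 + 4 + 7 + 1 + 1 + 4 + 2 = 32 days.
Gamma(α, β) with Poisson data over total exposure Σt gives posterior Gamma(α+Σx, β+Σt) = Gamma(160, 35).
Posterior mean = α'/β' = 160/35 = 32/7.

32/7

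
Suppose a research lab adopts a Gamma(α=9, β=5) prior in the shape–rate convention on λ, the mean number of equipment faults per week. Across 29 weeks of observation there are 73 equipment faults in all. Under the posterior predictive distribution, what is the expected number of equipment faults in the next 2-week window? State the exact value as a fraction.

Total count 73 over total exposure 29 weeks.
Gamma(α, β) with Poisson data over total exposure Σt gives posterior Gamma(α+Σx, β+Σt) = Gamma(82, 34).
Predictive mean over a 2-week window = T·E[λ|data] = 2·82/34 = 82/17.

82/17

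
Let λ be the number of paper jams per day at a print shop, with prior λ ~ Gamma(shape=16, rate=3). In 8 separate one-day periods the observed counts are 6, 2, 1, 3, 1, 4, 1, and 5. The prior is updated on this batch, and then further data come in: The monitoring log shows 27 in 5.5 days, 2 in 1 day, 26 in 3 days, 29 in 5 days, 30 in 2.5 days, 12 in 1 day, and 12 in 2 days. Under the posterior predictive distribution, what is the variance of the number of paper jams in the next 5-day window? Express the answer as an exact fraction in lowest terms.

31860/961

Total count: 6 + 2 + 1 + 3 + 1 + 4 + 1 + 5 = 23.
Total exposure: 8 days.
After the first batch: Gamma(16 + 23, 3 + 8) = Gamma(39, 11).
Total count: 27 + 2 + 26 + 29 + 30 + 12 + 12 = 138.
Total exposure: 5.5 + 1 + 3 + 5 + 2.5 + 1 + 2 = 20 days.
After the second batch: Gamma(39 + 138, 11 + 20) = Gamma(177, 31).
The posterior predictive for a window of length T is Negative Binomial with variance T·α'·(β'+T)/β'² = 5·177·36/961 = 31860/961.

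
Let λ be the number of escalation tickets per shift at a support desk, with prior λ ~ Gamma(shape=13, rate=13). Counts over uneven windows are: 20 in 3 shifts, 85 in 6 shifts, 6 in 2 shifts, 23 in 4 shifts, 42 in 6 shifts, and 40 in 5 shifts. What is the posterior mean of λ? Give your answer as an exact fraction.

229/39

Total count: 20 + 85 + 6 + 23 + 42 + 40 = 216.
Total exposure: 3 + 6 + 2 + 4 + 6 + 5 = 26 shifts.
Posterior: α' = 13 + 216 = 229, β' = 13 + 26 = 39.
Posterior mean = α'/β' = 229/39.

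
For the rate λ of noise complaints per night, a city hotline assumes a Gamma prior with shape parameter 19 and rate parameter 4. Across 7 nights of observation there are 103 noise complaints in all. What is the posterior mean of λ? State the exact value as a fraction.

122/11

Total count 103 over total exposure 7 nights.
Gamma(α, β) with Poisson data over total exposure Σt gives posterior Gamma(α+Σx, β+Σt) = Gamma(122, 11).
Posterior mean = α'/β' = 122/11.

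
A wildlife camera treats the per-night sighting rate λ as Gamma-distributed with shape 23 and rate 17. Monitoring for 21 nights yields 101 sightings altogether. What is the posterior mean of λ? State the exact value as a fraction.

62/19

Total count 101 over total exposure 21 nights.
Gamma(α, β) with Poisson data over total exposure Σt gives posterior Gamma(α+Σx, β+Σt) = Gamma(124, 38).
Posterior mean = α'/β' = 124/38 = 62/19.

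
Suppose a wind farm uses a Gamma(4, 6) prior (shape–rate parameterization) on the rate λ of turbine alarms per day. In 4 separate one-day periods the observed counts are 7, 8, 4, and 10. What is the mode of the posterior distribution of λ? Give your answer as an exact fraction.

Total count: 7 + 8 + 4 + 10 = 29.
Total exposure: 4 days.
Gamma(α, β) with Poisson data over total exposure Σt gives posterior Gamma(α+Σx, β+Σt) = Gamma(33, 10).
Posterior mode = (α'−1)/β' = 32/10 = 16/5.

16/5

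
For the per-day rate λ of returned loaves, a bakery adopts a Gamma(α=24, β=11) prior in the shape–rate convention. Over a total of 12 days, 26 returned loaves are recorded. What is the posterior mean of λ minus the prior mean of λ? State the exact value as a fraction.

-2/253

Total count 26 over total exposure 12 days.
Gamma(α, β) with Poisson data over total exposure Σt gives posterior Gamma(α+Σx, β+Σt) = Gamma(50, 23).
Posterior mean = 50/23 = 50/23; prior mean = 24/11 = 24/11. Difference = 50/23 − 24/11 = -2/253.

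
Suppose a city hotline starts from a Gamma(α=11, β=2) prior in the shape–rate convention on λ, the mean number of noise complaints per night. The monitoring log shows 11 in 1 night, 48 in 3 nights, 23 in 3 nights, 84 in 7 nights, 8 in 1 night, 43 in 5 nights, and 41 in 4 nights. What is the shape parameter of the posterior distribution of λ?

269

Total count: 11 + 48 + 23 + 84 + 8 + 43 + 41 = 258.
Total exposure: 1 + 3 + 3 + 7 + 1 + 5 + 4 = 24 nights.
Conjugate update: add total count to the shape and total exposure to the rate, giving Gamma(269, 26).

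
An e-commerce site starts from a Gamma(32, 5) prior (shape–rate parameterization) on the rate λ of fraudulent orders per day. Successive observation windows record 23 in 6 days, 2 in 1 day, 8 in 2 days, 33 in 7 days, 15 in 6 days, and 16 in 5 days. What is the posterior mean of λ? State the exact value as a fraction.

129/32

Total count: 23 + 2 + 8 + 33 + 15 + 16 = 97.
Total exposure: 6 + 1 + 2 + 7 + 6 + 5 = 27 days.
By Gamma–Poisson conjugacy, the posterior is Gamma(α + Σx, β + Σt) = Gamma(32 + 97, 5 + 27) = Gamma(129, 32).
Posterior mean = α'/β' = 129/32.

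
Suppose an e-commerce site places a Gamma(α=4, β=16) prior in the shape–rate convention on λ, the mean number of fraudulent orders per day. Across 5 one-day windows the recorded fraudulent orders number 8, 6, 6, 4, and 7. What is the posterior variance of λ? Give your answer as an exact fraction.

Total count: 8 + 6 + 6 + 4 + 7 = 31.
Total exposure: 5 days.
Posterior: α' = 4 + 31 = 35, β' = 16 + 5 = 21.
Posterior variance = α'/β'² = 35/441 = 5/63.

5/63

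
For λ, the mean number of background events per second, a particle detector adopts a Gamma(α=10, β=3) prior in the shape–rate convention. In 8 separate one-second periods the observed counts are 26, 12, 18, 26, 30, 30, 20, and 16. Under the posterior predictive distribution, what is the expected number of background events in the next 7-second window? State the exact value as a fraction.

1316/11

Total count: 26 + 12 + 18 + 26 + 30 + 30 + 20 + 16 = 178.
Total exposure: 8 seconds.
The Gamma prior is conjugate for the Poisson rate, so λ | data ~ Gamma(10+178, 3+8) = Gamma(188, 11).
Predictive mean over a 7-second window = T·E[λ|data] = 7·188/11 = 1316/11.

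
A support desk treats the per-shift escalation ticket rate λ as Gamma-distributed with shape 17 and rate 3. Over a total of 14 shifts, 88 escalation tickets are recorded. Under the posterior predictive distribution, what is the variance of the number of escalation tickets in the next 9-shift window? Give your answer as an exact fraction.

Total count 88 over total exposure 14 shifts.
The Gamma prior is conjugate for the Poisson rate, so λ | data ~ Gamma(17+88, 3+14) = Gamma(105, 17).
The posterior predictive for a window of length T is Negative Binomial with variance T·α'·(β'+T)/β'² = 9·105·26/289 = 24570/289.

24570/289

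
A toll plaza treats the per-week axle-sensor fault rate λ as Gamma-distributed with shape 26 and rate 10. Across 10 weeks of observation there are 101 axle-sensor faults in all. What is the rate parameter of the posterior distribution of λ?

Total count 101 over total exposure 10 weeks.
Posterior: α' = 26 + 101 = 127, β' = 10 + 10 = 20.

20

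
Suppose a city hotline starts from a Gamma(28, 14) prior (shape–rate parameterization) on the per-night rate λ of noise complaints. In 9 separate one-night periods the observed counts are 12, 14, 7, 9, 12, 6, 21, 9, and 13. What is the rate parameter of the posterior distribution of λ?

Total count: 12 + 14 + 7 + 9 + 12 + 6 + 21 + 9 + 13 = 103.
Total exposure: 9 nights.
The Gamma prior is conjugate for the Poisson rate, so λ | data ~ Gamma(28+103, 14+9) = Gamma(131, 23).

23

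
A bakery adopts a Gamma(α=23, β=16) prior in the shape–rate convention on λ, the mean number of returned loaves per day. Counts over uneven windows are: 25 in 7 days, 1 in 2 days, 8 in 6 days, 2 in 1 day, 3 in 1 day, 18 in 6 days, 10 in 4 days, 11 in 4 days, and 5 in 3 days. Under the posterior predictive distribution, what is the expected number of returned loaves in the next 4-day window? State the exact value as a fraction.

Total count: 25 + 1 + 8 + 2 + 3 + 18 + 10 + 11 + 5 = 83.
Total exposure: 7 + 2 + 6 + 1 + 1 + 6 + 4 + 4 + 3 = 34 days.
Conjugate update: add total count to the shape and total exposure to the rate, giving Gamma(106, 50).
Predictive mean over a 4-day window = T·E[λ|data] = 4·106/50 = 212/25.

212/25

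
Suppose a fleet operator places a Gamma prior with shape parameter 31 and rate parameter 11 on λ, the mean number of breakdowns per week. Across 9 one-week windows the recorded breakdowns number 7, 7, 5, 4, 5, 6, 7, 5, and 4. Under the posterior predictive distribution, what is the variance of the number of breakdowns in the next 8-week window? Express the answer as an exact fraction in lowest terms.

1134/25

Total count: 7 + 7 + 5 + 4 + 5 + 6 + 7 + 5 + 4 = 50.
Total exposure: 9 weeks.
The Gamma prior is conjugate for the Poisson rate, so λ | data ~ Gamma(31+50, 11+9) = Gamma(81, 20).
The posterior predictive for a window of length T is Negative Binomial with variance T·α'·(β'+T)/β'² = 8·81·28/400 = 1134/25.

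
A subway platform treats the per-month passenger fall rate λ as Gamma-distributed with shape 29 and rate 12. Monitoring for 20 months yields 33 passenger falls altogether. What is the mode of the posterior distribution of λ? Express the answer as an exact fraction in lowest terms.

61/32

Total count 33 over total exposure 20 months.
Posterior: α' = 29 + 33 = 62, β' = 12 + 20 = 32.
Posterior mode = (α'−1)/β' = 61/32.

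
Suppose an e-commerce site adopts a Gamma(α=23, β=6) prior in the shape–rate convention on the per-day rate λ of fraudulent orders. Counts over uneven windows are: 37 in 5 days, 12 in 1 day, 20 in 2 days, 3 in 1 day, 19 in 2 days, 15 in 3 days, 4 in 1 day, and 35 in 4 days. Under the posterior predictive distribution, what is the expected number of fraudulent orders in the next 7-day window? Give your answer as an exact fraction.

Total count: 37 + 12 + 20 + 3 + 19 + 15 + 4 + 35 = 145.
Total exposure: 5 + 1 + 2 + 1 + 2 + 3 + 1 + 4 = 19 days.
Gamma(α, β) with Poisson data over total exposure Σt gives posterior Gamma(α+Σx, β+Σt) = Gamma(168, 25).
Predictive mean over a 7-day window = T·E[λ|data] = 7·168/25 = 1176/25.

1176/25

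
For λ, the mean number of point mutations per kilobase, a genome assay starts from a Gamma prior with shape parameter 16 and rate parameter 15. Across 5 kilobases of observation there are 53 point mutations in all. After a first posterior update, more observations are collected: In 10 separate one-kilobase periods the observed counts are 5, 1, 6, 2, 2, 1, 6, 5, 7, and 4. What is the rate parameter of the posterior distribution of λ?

Total count 53 over total exposure 5 kilobases.
After the first batch: Gamma(16 + 53, 15 + 5) = Gamma(69, 20).
Total count: 5 + 1 + 6 + 2 + 2 + 1 + 6 + 5 + 7 + 4 = 39.
Total exposure: 10 kilobases.
After the second batch: Gamma(69 + 39, 20 + 10) = Gamma(108, 30).

30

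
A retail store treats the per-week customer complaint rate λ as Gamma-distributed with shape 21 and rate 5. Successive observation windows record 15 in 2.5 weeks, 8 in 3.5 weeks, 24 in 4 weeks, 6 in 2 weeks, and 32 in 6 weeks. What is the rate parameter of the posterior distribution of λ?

23

Total count: 15 + 8 + 24 + 6 + 32 = 85.
Total exposure: 2.5 + 3.5 + 4 + 2 + 6 = 18 weeks.
Conjugate update: add total count to the shape and total exposure to the rate, giving Gamma(106, 23).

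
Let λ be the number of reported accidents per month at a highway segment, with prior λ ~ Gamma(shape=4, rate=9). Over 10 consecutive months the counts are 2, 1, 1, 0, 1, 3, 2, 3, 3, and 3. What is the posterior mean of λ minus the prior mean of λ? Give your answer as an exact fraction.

131/171

Total count: 2 + 1 + 1 + 0 + 1 + 3 + 2 + 3 + 3 + 3 = 19.
Total exposure: 10 months.
Gamma(α, β) with Poisson data over total exposure Σt gives posterior Gamma(α+Σx, β+Σt) = Gamma(23, 19).
Posterior mean = 23/19 = 23/19; prior mean = 4/9 = 4/9. Difference = 23/19 − 4/9 = 131/171.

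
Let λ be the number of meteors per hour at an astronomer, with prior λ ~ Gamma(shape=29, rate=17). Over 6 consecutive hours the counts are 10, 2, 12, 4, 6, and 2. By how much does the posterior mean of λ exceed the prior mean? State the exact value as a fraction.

Total count: 10 + 2 + 12 + 4 + 6 + 2 = 36.
Total exposure: 6 hours.
By Gamma–Poisson conjugacy, the posterior is Gamma(α + Σx, β + Σt) = Gamma(29 + 36, 17 + 6) = Gamma(65, 23).
Posterior mean = 65/23 = 65/23; prior mean = 29/17 = 29/17. Difference = 65/23 − 29/17 = 438/391.

438/391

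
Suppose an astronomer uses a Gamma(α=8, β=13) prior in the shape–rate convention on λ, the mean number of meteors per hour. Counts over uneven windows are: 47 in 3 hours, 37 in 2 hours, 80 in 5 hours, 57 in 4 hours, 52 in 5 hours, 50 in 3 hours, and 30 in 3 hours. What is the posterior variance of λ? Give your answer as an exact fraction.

Total count: 47 + 37 + 80 + 57 + 52 + 50 + 30 = 353.
Total exposure: 3 + 2 + 5 + 4 + 5 + 3 + 3 = 25 hours.
By Gamma–Poisson conjugacy, the posterior is Gamma(α + Σx, β + Σt) = Gamma(8 + 353, 13 + 25) = Gamma(361, 38).
Posterior variance = α'/β'² = 361/1444 = 1/4.

1/4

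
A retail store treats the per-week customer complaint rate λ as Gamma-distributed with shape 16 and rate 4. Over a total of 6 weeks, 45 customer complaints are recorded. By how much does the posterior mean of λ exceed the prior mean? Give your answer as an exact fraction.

Total count 45 over total exposure 6 weeks.
The Gamma prior is conjugate for the Poisson rate, so λ | data ~ Gamma(16+45, 4+6) = Gamma(61, 10).
Posterior mean = 61/10 = 61/10; prior mean = 16/4 = 4. Difference = 61/10 − 4 = 21/10.

21/10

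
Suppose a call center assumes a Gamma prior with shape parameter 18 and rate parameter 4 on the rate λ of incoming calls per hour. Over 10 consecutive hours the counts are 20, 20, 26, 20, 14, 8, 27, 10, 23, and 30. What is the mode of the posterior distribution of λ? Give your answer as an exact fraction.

215/14

Total count: 20 + 20 + 26 + 20 + 14 + 8 + 27 + 10 + 23 + 30 = 198.
Total exposure: 10 hours.
The Gamma prior is conjugate for the Poisson rate, so λ | data ~ Gamma(18+198, 4+10) = Gamma(216, 14).
Posterior mode = (α'−1)/β' = 215/14.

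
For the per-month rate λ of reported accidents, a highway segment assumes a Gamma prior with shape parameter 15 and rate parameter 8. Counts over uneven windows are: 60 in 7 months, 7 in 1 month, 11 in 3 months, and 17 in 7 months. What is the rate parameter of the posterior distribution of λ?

26

Total count: 60 + 7 + 11 + 17 = 95.
Total exposure: 7 + 1 + 3 + 7 = 18 months.
Gamma(α, β) with Poisson data over total exposure Σt gives posterior Gamma(α+Σx, β+Σt) = Gamma(110, 26).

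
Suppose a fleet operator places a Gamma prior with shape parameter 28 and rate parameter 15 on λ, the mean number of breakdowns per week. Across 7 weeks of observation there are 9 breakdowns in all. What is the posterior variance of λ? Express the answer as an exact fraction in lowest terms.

Total count 9 over total exposure 7 weeks.
The Gamma prior is conjugate for the Poisson rate, so λ | data ~ Gamma(28+9, 15+7) = Gamma(37, 22).
Posterior variance = α'/β'² = 37/484.

37/484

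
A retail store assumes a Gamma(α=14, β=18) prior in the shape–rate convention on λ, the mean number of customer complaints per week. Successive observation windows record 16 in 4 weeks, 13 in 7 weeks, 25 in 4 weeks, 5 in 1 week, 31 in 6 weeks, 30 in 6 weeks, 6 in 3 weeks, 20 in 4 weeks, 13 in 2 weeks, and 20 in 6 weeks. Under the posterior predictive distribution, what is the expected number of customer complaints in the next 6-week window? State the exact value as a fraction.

Total count: 16 + 13 + 25 + 5 + 31 + 30 + 6 + 20 + 13 + 20 = 179.
Total exposure: 4 + 7 + 4 + 1 + 6 + 6 + 3 + 4 + 2 + 6 = 43 weeks.
Conjugate update: add total count to the shape and total exposure to the rate, giving Gamma(193, 61).
Predictive mean over a 6-week window = T·E[λ|data] = 6·193/61 = 1158/61.

1158/61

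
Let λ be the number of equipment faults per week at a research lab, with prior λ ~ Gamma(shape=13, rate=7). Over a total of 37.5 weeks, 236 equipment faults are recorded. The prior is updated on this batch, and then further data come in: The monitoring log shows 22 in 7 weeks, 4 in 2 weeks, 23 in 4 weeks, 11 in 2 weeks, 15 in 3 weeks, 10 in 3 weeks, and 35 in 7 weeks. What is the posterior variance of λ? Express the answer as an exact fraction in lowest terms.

1476/21025

Total count 236 over total exposure 37.5 weeks.
After the first batch: Gamma(13 + 236, 7 + 37.5) = Gamma(249, 89/2).
Total count: 22 + 4 + 23 + 11 + 15 + 10 + 35 = 120.
Total exposure: 7 + 2 + 4 + 2 + 3 + 3 + 7 = 28 weeks.
After the second batch: Gamma(249 + 120, 89/2 + 28) = Gamma(369, 145/2).
Posterior variance = α'/β'² = 369/(21025/4) = 1476/21025.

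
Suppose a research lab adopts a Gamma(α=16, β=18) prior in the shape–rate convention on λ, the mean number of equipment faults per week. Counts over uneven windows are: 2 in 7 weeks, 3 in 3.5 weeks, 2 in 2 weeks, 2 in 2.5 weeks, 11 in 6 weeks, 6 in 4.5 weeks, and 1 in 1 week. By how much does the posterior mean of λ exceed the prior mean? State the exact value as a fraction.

Total count: 2 + 3 + 2 + 2 + 11 + 6 + 1 = 27.
Total exposure: 7 + 3.5 + 2 + 2.5 + 6 + 4.5 + 1 = 26.5 weeks.
By Gamma–Poisson conjugacy, the posterior is Gamma(α + Σx, β + Σt) = Gamma(16 + 27, 18 + 26.5) = Gamma(43, 89/2).
Posterior mean = 43/(89/2) = 86/89; prior mean = 16/18 = 8/9. Difference = 86/89 − 8/9 = 62/801.

62/801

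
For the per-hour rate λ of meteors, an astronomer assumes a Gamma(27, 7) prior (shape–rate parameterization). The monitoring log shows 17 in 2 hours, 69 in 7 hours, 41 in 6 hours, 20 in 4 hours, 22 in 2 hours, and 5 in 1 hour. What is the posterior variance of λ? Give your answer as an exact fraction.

201/841

Total count: 17 + 69 + 41 + 20 + 22 + 5 = 174.
Total exposure: 2 + 7 + 6 + 4 + 2 + 1 = 22 hours.
Gamma(α, β) with Poisson data over total exposure Σt gives posterior Gamma(α+Σx, β+Σt) = Gamma(201, 29).
Posterior variance = α'/β'² = 201/841.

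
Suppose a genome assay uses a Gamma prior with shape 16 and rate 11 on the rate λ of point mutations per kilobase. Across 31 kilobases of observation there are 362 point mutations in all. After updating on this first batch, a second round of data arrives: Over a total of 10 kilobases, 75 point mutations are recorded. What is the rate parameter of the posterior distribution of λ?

Total count 362 over total exposure 31 kilobases.
After the first batch: Gamma(16 + 362, 11 + 31) = Gamma(378, 42).
Total count 75 over total exposure 10 kilobases.
After the second batch: Gamma(378 + 75, 42 + 10) = Gamma(453, 52).

52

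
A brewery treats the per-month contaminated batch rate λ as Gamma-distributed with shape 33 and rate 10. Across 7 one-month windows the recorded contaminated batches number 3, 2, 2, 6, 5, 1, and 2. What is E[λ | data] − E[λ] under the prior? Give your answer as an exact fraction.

-21/170

Total count: 3 + 2 + 2 + 6 + 5 + 1 + 2 = 21.
Total exposure: 7 months.
Posterior: α' = 33 + 21 = 54, β' = 10 + 7 = 17.
Posterior mean = 54/17 = 54/17; prior mean = 33/10 = 33/10. Difference = 54/17 − 33/10 = -21/170.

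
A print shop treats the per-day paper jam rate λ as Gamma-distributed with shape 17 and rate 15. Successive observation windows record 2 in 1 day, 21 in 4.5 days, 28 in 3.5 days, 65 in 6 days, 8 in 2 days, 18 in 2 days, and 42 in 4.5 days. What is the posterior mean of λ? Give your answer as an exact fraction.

402/77

Total count: 2 + 21 + 28 + 65 + 8 + 18 + 42 = 184.
Total exposure: 1 + 4.5 + 3.5 + 6 + 2 + 2 + 4.5 = 23.5 days.
Conjugate update: add total count to the shape and total exposure to the rate, giving Gamma(201, 77/2).
Posterior mean = α'/β' = 201/(77/2) = 402/77.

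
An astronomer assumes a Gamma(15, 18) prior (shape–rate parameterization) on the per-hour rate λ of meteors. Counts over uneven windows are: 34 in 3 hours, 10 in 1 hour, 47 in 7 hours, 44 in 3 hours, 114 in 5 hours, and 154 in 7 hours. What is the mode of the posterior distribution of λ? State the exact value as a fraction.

Total count: 34 + 10 + 47 + 44 + 114 + 154 = 403.
Total exposure: 3 + 1 + 7 + 3 + 5 + 7 = 26 hours.
Posterior: α' = 15 + 403 = 418, β' = 18 + 26 = 44.
Posterior mode = (α'−1)/β' = 417/44.

417/44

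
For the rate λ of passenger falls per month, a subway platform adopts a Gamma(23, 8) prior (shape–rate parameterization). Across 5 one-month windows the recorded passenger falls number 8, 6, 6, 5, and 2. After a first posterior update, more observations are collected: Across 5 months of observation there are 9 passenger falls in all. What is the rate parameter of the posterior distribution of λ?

Total count: 8 + 6 + 6 + 5 + 2 = 27.
Total exposure: 5 months.
After the first batch: Gamma(23 + 27, 8 + 5) = Gamma(50, 13).
Total count 9 over total exposure 5 months.
After the second batch: Gamma(50 + 9, 13 + 5) = Gamma(59, 18).

18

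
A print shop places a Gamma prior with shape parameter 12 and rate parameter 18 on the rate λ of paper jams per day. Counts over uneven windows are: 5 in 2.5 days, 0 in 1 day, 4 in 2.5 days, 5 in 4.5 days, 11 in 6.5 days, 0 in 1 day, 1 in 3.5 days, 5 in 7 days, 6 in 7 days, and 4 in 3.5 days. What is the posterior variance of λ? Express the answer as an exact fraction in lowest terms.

Total count: 5 + 0 + 4 + 5 + 11 + 0 + 1 + 5 + 6 + 4 = 41.
Total exposure: 2.5 + 1 + 2.5 + 4.5 + 6.5 + 1 + 3.5 + 7 + 7 + 3.5 = 39 days.
The Gamma prior is conjugate for the Poisson rate, so λ | data ~ Gamma(12+41, 18+39) = Gamma(53, 57).
Posterior variance = α'/β'² = 53/3249.

53/3249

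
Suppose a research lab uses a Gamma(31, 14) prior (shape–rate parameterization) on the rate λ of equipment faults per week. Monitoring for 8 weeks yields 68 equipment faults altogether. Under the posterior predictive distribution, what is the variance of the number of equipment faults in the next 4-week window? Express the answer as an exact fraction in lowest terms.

Total count 68 over total exposure 8 weeks.
Gamma(α, β) with Poisson data over total exposure Σt gives posterior Gamma(α+Σx, β+Σt) = Gamma(99, 22).
The posterior predictive for a window of length T is Negative Binomial with variance T·α'·(β'+T)/β'² = 4·99·26/484 = 234/11.

234/11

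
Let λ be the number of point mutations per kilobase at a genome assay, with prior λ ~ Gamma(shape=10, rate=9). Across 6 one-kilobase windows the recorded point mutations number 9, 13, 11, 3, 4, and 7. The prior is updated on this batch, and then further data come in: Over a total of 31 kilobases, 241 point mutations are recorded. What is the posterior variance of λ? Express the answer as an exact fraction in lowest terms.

149/1058

Total count: 9 + 13 + 11 + 3 + 4 + 7 = 47.
Total exposure: 6 kilobases.
After the first batch: Gamma(10 + 47, 9 + 6) = Gamma(57, 15).
Total count 241 over total exposure 31 kilobases.
After the second batch: Gamma(57 + 241, 15 + 31) = Gamma(298, 46).
Posterior variance = α'/β'² = 298/2116 = 149/1058.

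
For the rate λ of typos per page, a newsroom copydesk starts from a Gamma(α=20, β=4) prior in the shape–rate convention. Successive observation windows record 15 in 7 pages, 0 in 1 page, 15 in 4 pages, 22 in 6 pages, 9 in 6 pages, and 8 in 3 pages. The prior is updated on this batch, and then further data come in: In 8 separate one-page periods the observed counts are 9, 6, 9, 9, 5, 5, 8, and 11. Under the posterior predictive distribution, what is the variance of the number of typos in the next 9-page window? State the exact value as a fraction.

7248/169

Total count: 15 + 0 + 15 + 22 + 9 + 8 = 69.
Total exposure: 7 + 1 + 4 + 6 + 6 + 3 = 27 pages.
After the first batch: Gamma(20 + 69, 4 + 27) = Gamma(89, 31).
Total count: 9 + 6 + 9 + 9 + 5 + 5 + 8 + 11 = 62.
Total exposure: 8 pages.
After the second batch: Gamma(89 + 62, 31 + 8) = Gamma(151, 39).
The posterior predictive for a window of length T is Negative Binomial with variance T·α'·(β'+T)/β'² = 9·151·48/1521 = 7248/169.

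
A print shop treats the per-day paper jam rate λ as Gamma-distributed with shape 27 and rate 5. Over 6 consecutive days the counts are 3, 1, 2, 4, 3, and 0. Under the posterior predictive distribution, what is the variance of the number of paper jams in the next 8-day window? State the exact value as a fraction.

6080/121

Total count: 3 + 1 + 2 + 4 + 3 + 0 = 13.
Total exposure: 6 days.
Conjugate update: add total count to the shape and total exposure to the rate, giving Gamma(40, 11).
The posterior predictive for a window of length T is Negative Binomial with variance T·α'·(β'+T)/β'² = 8·40·19/121 = 6080/121.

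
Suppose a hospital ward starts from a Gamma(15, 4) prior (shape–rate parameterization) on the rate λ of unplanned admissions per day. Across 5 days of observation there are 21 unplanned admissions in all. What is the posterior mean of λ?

Total count 21 over total exposure 5 days.
By Gamma–Poisson conjugacy, the posterior is Gamma(α + Σx, β + Σt) = Gamma(15 + 21, 4 + 5) = Gamma(36, 9).
Posterior mean = α'/β' = 36/9 = 4.

4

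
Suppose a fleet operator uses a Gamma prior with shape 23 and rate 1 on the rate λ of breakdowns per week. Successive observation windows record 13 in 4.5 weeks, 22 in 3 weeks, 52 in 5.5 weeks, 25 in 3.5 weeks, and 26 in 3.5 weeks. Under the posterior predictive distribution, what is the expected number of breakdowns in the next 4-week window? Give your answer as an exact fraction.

Total count: 13 + 22 + 52 + 25 + 26 = 138.
Total exposure: 4.5 + 3 + 5.5 + 3.5 + 3.5 = 20 weeks.
Conjugate update: add total count to the shape and total exposure to the rate, giving Gamma(161, 21).
Predictive mean over a 4-week window = T·E[λ|data] = 4·161/21 = 92/3.

92/3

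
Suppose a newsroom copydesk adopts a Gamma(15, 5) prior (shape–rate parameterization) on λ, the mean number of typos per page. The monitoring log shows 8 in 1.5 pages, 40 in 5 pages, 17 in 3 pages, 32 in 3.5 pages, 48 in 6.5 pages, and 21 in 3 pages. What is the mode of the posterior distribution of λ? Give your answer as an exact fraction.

Total count: 8 + 40 + 17 + 32 + 48 + 21 = 166.
Total exposure: 1.5 + 5 + 3 + 3.5 + 6.5 + 3 = 22.5 pages.
By Gamma–Poisson conjugacy, the posterior is Gamma(α + Σx, β + Σt) = Gamma(15 + 166, 5 + 22.5) = Gamma(181, 55/2).
Posterior mode = (α'−1)/β' = 180/(55/2) = 72/11.

72/11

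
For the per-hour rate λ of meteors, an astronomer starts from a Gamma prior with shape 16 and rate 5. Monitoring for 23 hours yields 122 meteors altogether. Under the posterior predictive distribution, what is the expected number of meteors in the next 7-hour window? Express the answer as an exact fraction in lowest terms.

Total count 122 over total exposure 23 hours.
Conjugate update: add total count to the shape and total exposure to the rate, giving Gamma(138, 28).
Predictive mean over a 7-hour window = T·E[λ|data] = 7·138/28 = 69/2.

69/2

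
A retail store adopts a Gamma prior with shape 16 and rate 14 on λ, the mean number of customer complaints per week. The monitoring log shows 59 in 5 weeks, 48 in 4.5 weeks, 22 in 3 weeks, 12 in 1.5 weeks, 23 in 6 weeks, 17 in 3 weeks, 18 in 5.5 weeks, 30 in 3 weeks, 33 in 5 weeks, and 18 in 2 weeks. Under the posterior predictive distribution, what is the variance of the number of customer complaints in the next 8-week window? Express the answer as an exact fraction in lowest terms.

573056/11025

Total count: 59 + 48 + 22 + 12 + 23 + 17 + 18 + 30 + 33 + 18 = 280.
Total exposure: 5 + 4.5 + 3 + 1.5 + 6 + 3 + 5.5 + 3 + 5 + 2 = 38.5 weeks.
Posterior: α' = 16 + 280 = 296, β' = 14 + 38.5 = 105/2.
The posterior predictive for a window of length T is Negative Binomial with variance T·α'·(β'+T)/β'² = 8·296·(121/2)/(11025/4) = 573056/11025.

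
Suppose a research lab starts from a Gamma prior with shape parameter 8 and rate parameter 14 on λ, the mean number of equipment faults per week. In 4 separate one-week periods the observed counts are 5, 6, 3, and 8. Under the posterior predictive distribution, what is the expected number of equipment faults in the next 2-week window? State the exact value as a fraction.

10/3

Total count: 5 + 6 + 3 + 8 = 22.
Total exposure: 4 weeks.
The Gamma prior is conjugate for the Poisson rate, so λ | data ~ Gamma(8+22, 14+4) = Gamma(30, 18).
Predictive mean over a 2-week window = T·E[λ|data] = 2·30/18 = 10/3.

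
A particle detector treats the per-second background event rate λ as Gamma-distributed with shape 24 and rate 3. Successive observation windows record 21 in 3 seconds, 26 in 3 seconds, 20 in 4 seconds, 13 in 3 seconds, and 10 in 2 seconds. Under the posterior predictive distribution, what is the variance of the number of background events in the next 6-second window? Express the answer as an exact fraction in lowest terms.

152/3

Total count: 21 + 26 + 20 + 13 + 10 = 90.
Total exposure: 3 + 3 + 4 + 3 + 2 = 15 seconds.
By Gamma–Poisson conjugacy, the posterior is Gamma(α + Σx, β + Σt) = Gamma(24 + 90, 3 + 15) = Gamma(114, 18).
The posterior predictive for a window of length T is Negative Binomial with variance T·α'·(β'+T)/β'² = 6·114·24/324 = 152/3.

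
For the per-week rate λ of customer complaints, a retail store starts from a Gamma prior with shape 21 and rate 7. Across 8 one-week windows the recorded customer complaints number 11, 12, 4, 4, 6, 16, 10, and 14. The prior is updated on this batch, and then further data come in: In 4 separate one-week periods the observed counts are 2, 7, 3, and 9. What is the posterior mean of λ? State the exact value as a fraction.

119/19

Total count: 11 + 12 + 4 + 4 + 6 + 16 + 10 + 14 = 77.
Total exposure: 8 weeks.
After the first batch: Gamma(21 + 77, 7 + 8) = Gamma(98, 15).
Total count: 2 + 7 + 3 + 9 = 21.
Total exposure: 4 weeks.
After the second batch: Gamma(98 + 21, 15 + 4) = Gamma(119, 19).
Posterior mean = α'/β' = 119/19.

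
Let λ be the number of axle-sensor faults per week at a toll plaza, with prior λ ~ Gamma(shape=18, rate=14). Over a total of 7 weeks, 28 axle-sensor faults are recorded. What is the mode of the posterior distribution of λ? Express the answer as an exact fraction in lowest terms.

15/7

Total count 28 over total exposure 7 weeks.
Gamma(α, β) with Poisson data over total exposure Σt gives posterior Gamma(α+Σx, β+Σt) = Gamma(46, 21).
Posterior mode = (α'−1)/β' = 45/21 = 15/7.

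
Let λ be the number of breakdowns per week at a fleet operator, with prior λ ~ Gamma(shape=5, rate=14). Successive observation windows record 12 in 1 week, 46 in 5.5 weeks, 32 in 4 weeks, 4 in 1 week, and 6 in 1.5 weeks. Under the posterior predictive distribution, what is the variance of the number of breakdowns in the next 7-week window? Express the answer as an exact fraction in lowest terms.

8330/243

Total count: 12 + 46 + 32 + 4 + 6 = 100.
Total exposure: 1 + 5.5 + 4 + 1 + 1.5 = 13 weeks.
Posterior: α' = 5 + 100 = 105, β' = 14 + 13 = 27.
The posterior predictive for a window of length T is Negative Binomial with variance T·α'·(β'+T)/β'² = 7·105·34/729 = 8330/243.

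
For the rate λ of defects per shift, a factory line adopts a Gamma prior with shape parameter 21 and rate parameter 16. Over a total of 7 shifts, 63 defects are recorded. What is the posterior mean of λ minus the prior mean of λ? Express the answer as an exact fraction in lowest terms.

861/368

Total count 63 over total exposure 7 shifts.
By Gamma–Poisson conjugacy, the posterior is Gamma(α + Σx, β + Σt) = Gamma(21 + 63, 16 + 7) = Gamma(84, 23).
Posterior mean = 84/23 = 84/23; prior mean = 21/16 = 21/16. Difference = 84/23 − 21/16 = 861/368.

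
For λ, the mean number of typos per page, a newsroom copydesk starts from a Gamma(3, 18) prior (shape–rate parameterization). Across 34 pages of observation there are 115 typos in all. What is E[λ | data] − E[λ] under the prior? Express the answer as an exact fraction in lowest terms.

Total count 115 over total exposure 34 pages.
Posterior: α' = 3 + 115 = 118, β' = 18 + 34 = 52.
Posterior mean = 118/52 = 59/26; prior mean = 3/18 = 1/6. Difference = 59/26 − 1/6 = 82/39.

82/39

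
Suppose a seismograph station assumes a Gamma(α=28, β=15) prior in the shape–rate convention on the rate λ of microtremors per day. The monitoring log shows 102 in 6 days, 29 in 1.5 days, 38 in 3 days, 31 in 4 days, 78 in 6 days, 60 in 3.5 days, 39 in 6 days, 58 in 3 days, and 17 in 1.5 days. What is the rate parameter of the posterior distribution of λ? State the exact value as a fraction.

Total count: 102 + 29 + 38 + 31 + 78 + 60 + 39 + 58 + 17 = 452.
Total exposure: 6 + 1.5 + 3 + 4 + 6 + 3.5 + 6 + 3 + 1.5 = 34.5 days.
Conjugate update: add total count to the shape and total exposure to the rate, giving Gamma(480, 99/2).

99/2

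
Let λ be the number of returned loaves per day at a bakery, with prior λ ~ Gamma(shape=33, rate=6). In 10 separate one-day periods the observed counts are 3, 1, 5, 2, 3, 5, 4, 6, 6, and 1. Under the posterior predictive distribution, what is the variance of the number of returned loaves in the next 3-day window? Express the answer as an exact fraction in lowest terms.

Total count: 3 + 1 + 5 + 2 + 3 + 5 + 4 + 6 + 6 + 1 = 36.
Total exposure: 10 days.
The Gamma prior is conjugate for the Poisson rate, so λ | data ~ Gamma(33+36, 6+10) = Gamma(69, 16).
The posterior predictive for a window of length T is Negative Binomial with variance T·α'·(β'+T)/β'² = 3·69·19/256 = 3933/256.

3933/256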